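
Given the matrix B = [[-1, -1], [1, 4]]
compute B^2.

[[0, -3], [3, 15]]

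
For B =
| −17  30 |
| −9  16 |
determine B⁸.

[[1531, −2550], [765, −1274]]

tr B = −1 and det B = −2, so the characteristic polynomial is λ² − (−1)λ + (−2) with roots 1 and −2.
Eigenvectors give P = [[−5, 2], [−3, 1]] with P⁻¹ = [[1, −2], [3, −5]], and B = P·diag(1, −2)·P⁻¹.
Then B⁸ = P·diag(1, 256)·P⁻¹ = [[−5, 512], [−3, 256]] · [[1, −2], [3, −5]] = [[1531, −2550], [765, −1274]].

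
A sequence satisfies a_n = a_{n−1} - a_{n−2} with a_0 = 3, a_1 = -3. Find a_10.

3

With companion matrix M = [[1, -1], [1, 0]], [a_n, a_{n−1}]ᵀ = M·[a_{n−1}, a_{n−2}]ᵀ, so [a_10, a_9]ᵀ = M⁹·[a_1, a_0]ᵀ.
M⁹ = [[-1, 0], [0, -1]], giving [a_10, a_9]ᵀ = [[3], [-3]].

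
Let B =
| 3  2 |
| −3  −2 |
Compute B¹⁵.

B² = B (a projection; rank 1, trace 1), so B¹⁵ = B.

[[3, 2], [−3, −2]]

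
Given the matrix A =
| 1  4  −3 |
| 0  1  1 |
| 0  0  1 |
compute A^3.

[[1, 12, 3], [0, 1, 3], [0, 0, 1]]

A = I + N where N = [[0, 4, −3], [0, 0, 1], [0, 0, 0]] is strictly upper-triangular, so N^3 = 0.
(I + N)^3 = I + 3·N + 3·N^2 = [[1, 12, 3], [0, 1, 3], [0, 0, 1]].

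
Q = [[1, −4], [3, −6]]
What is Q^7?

[[6049, −8236], [6177, −8364]]

tr Q = −5 and det Q = 6, so the characteristic polynomial is λ² − (−5)λ + (6) with roots −3 and −2.
Eigenvectors give P = [[−1, 4], [−1, 3]] with P⁻¹ = [[3, −4], [1, −1]], and Q = P·diag(−3, −2)·P⁻¹.
Then Q^7 = P·diag(−2187, −128)·P⁻¹ = [[2187, −512], [2187, −384]] · [[3, −4], [1, −1]] = [[6049, −8236], [6177, −8364]].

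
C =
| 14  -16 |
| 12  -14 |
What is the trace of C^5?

0

tr C = 0 and det C = -4, so the characteristic polynomial is λ² − (0)λ + (-4) with roots -2 and 2.
Eigenvectors give P = [[1, 4], [1, 3]] with P⁻¹ = [[-3, 4], [1, -1]], and C = P·diag(-2, 2)·P⁻¹.
Then C^5 = P·diag(-32, 32)·P⁻¹ = [[-32, 128], [-32, 96]] · [[-3, 4], [1, -1]] = [[224, -256], [192, -224]].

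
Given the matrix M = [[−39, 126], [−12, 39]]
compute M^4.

[[81, 0], [0, 81]]

tr M = 0 and det M = −9, so the characteristic polynomial is λ² − (0)λ + (−9) with roots 3 and −3.
Eigenvectors give P = [[−3, 7], [−1, 2]] with P⁻¹ = [[2, −7], [1, −3]], and M = P·diag(3, −3)·P⁻¹.
Then M^4 = P·diag(81, 81)·P⁻¹ = [[−243, 567], [−81, 162]] · [[2, −7], [1, −3]] = [[81, 0], [0, 81]].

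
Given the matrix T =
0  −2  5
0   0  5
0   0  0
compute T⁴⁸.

[[0, 0, 0], [0, 0, 0], [0, 0, 0]]

T is strictly triangular, hence nilpotent: T³ = 0, so T⁴⁸ = 0.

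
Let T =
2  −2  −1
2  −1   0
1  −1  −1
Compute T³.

[[−5, 4, 2], [−4, 1, 0], [−2, 2, 1]]

T² = [[−1, −1, −1], [2, −3, −2], [−1, 0, 0]]
T³ = [[−5, 4, 2], [−4, 1, 0], [−2, 2, 1]]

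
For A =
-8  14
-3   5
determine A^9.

tr A = -3 and det A = 2, so the characteristic polynomial is λ² − (-3)λ + (2) with roots -1 and -2.
Eigenvectors give P = [[-2, 7], [-1, 3]] with P⁻¹ = [[3, -7], [1, -2]], and A = P·diag(-1, -2)·P⁻¹.
Then A^9 = P·diag(-1, -512)·P⁻¹ = [[2, -3584], [1, -1536]] · [[3, -7], [1, -2]] = [[-3578, 7154], [-1533, 3065]].

[[-3578, 7154], [-1533, 3065]]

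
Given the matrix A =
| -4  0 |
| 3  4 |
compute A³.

A² = [[16, 0], [0, 16]]
A³ = [[-64, 0], [48, 64]]

[[-64, 0], [48, 64]]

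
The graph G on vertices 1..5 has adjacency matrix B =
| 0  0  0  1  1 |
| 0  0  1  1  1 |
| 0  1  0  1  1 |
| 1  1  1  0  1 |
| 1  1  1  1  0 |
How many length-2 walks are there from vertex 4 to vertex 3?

2

The number of length-2 walks from vertex 4 to vertex 3 is entry (4,3) of B², where B is the adjacency matrix.
B² = [[2, 2, 2, 1, 1], [2, 3, 2, 2, 2], [2, 2, 3, 2, 2], [1, 2, 2, 4, 3], [1, 2, 2, 3, 4]]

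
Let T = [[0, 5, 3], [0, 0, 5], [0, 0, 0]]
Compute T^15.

T is strictly triangular, hence nilpotent: T^3 = 0, so T^15 = 0.

[[0, 0, 0], [0, 0, 0], [0, 0, 0]]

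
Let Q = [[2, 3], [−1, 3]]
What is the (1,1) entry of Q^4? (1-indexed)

−74

Q^2 = [[1, 15], [−5, 6]]
Q^3 = [[−13, 48], [−16, 3]]
Q^4 = [[−74, 105], [−35, −39]]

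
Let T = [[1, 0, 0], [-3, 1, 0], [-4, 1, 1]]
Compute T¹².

T = I + N where N = [[0, 0, 0], [-3, 0, 0], [-4, 1, 0]] is strictly lower-triangular, so N³ = 0.
(I + N)¹² = I + 12·N + 66·N² = [[1, 0, 0], [-36, 1, 0], [-246, 12, 1]].

[[1, 0, 0], [-36, 1, 0], [-246, 12, 1]]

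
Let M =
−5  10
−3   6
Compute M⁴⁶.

[[−5, 10], [−3, 6]]

M² = M (a projection; rank 1, trace 1), so M⁴⁶ = M.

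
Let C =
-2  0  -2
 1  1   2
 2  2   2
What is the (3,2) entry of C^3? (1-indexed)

C^2 = [[0, -4, 0], [3, 5, 4], [2, 6, 4]]
C^3 = [[-4, -4, -8], [7, 13, 12], [10, 14, 16]]

14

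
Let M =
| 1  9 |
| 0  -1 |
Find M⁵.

[[1, 9], [0, -1]]

M² = I (check: tr M = 0 and det M = -1), so M⁵ = M since 5 is odd.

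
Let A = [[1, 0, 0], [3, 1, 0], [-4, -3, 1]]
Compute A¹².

[[1, 0, 0], [36, 1, 0], [-642, -36, 1]]

A = I + N where N = [[0, 0, 0], [3, 0, 0], [-4, -3, 0]] is strictly lower-triangular, so N³ = 0.
(I + N)¹² = I + 12·N + 66·N² = [[1, 0, 0], [36, 1, 0], [-642, -36, 1]].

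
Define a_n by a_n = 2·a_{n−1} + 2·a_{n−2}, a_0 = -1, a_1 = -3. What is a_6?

With companion matrix M = [[2, 2], [1, 0]], [a_n, a_{n−1}]ᵀ = M·[a_{n−1}, a_{n−2}]ᵀ, so [a_6, a_5]ᵀ = M^5·[a_1, a_0]ᵀ.
M^5 = [[120, 88], [44, 32]], giving [a_6, a_5]ᵀ = [[-448], [-164]].

-448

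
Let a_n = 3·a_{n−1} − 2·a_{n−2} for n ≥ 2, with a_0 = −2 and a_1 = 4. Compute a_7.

760

With companion matrix M = [[3, −2], [1, 0]], [a_n, a_{n−1}]ᵀ = M·[a_{n−1}, a_{n−2}]ᵀ, so [a_7, a_6]ᵀ = M⁶·[a_1, a_0]ᵀ.
M⁶ = [[127, −126], [63, −62]], giving [a_7, a_6]ᵀ = [[760], [376]].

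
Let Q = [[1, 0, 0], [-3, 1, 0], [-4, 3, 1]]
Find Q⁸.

Q = I + N where N = [[0, 0, 0], [-3, 0, 0], [-4, 3, 0]] is strictly lower-triangular, so N³ = 0.
(I + N)⁸ = I + 8·N + 28·N² = [[1, 0, 0], [-24, 1, 0], [-284, 24, 1]].

[[1, 0, 0], [-24, 1, 0], [-284, 24, 1]]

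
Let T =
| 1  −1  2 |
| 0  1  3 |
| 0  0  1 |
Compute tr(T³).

T = I + N where N = [[0, −1, 2], [0, 0, 3], [0, 0, 0]] is strictly upper-triangular, so N³ = 0.
(I + N)³ = I + 3·N + 3·N² = [[1, −3, −3], [0, 1, 9], [0, 0, 1]].

3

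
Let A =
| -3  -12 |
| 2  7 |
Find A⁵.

[[-483, -1452], [242, 727]]

tr A = 4 and det A = 3, so the characteristic polynomial is λ² − (4)λ + (3) with roots 3 and 1.
Eigenvectors give P = [[2, 3], [-1, -1]] with P⁻¹ = [[-1, -3], [1, 2]], and A = P·diag(3, 1)·P⁻¹.
Then A⁵ = P·diag(243, 1)·P⁻¹ = [[486, 3], [-243, -1]] · [[-1, -3], [1, 2]] = [[-483, -1452], [242, 727]].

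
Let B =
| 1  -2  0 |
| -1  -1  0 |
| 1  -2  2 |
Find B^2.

[[3, 0, 0], [0, 3, 0], [5, -4, 4]]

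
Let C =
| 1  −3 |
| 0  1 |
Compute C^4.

[[1, −12], [0, 1]]

C = I + N where N = [[0, −3], [0, 0]] is strictly upper-triangular, so N^2 = 0.
(I + N)^4 = I + 4·N = [[1, −12], [0, 1]].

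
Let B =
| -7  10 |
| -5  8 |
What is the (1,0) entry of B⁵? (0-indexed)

tr B = 1 and det B = -6, so the characteristic polynomial is λ² − (1)λ + (-6) with roots -2 and 3.
Eigenvectors give P = [[-2, 1], [-1, 1]] with P⁻¹ = [[-1, 1], [-1, 2]], and B = P·diag(-2, 3)·P⁻¹.
Then B⁵ = P·diag(-32, 243)·P⁻¹ = [[64, 243], [32, 243]] · [[-1, 1], [-1, 2]] = [[-307, 550], [-275, 518]].

-275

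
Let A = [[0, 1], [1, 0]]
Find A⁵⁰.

A² = I (check: tr A = 0 and det A = -1), so A⁵⁰ = I since 50 is even.

[[1, 0], [0, 1]]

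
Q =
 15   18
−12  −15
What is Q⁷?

tr Q = 0 and det Q = −9, so the characteristic polynomial is λ² − (0)λ + (−9) with roots −3 and 3.
Eigenvectors give P = [[−1, 3], [1, −2]] with P⁻¹ = [[2, 3], [1, 1]], and Q = P·diag(−3, 3)·P⁻¹.
Then Q⁷ = P·diag(−2187, 2187)·P⁻¹ = [[2187, 6561], [−2187, −4374]] · [[2, 3], [1, 1]] = [[10935, 13122], [−8748, −10935]].

[[10935, 13122], [−8748, −10935]]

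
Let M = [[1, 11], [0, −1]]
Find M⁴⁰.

M² = I (check: tr M = 0 and det M = −1), so M⁴⁰ = I since 40 is even.

[[1, 0], [0, 1]]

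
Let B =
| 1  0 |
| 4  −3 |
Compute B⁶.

tr B = −2 and det B = −3, so the characteristic polynomial is λ² − (−2)λ + (−3) with roots −3 and 1.
Eigenvectors give P = [[0, 1], [−1, 1]] with P⁻¹ = [[1, −1], [1, 0]], and B = P·diag(−3, 1)·P⁻¹.
Then B⁶ = P·diag(729, 1)·P⁻¹ = [[0, 1], [−729, 1]] · [[1, −1], [1, 0]] = [[1, 0], [−728, 729]].

[[1, 0], [−728, 729]]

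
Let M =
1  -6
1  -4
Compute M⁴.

[[-29, 90], [-15, 46]]

tr M = -3 and det M = 2, so the characteristic polynomial is λ² − (-3)λ + (2) with roots -1 and -2.
Eigenvectors give P = [[3, -2], [1, -1]] with P⁻¹ = [[1, -2], [1, -3]], and M = P·diag(-1, -2)·P⁻¹.
Then M⁴ = P·diag(1, 16)·P⁻¹ = [[3, -32], [1, -16]] · [[1, -2], [1, -3]] = [[-29, 90], [-15, 46]].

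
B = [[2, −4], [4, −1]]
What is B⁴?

B² = [[−12, −4], [4, −15]]
B³ = [[−40, 52], [−52, −1]]
B⁴ = [[128, 108], [−108, 209]]

[[128, 108], [−108, 209]]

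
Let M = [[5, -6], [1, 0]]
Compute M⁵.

tr M = 5 and det M = 6, so the characteristic polynomial is λ² − (5)λ + (6) with roots 3 and 2.
Eigenvectors give P = [[-3, -2], [-1, -1]] with P⁻¹ = [[-1, 2], [1, -3]], and M = P·diag(3, 2)·P⁻¹.
Then M⁵ = P·diag(243, 32)·P⁻¹ = [[-729, -64], [-243, -32]] · [[-1, 2], [1, -3]] = [[665, -1266], [211, -390]].

[[665, -1266], [211, -390]]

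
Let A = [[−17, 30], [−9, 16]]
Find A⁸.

tr A = −1 and det A = −2, so the characteristic polynomial is λ² − (−1)λ + (−2) with roots −2 and 1.
Eigenvectors give P = [[2, −5], [1, −3]] with P⁻¹ = [[3, −5], [1, −2]], and A = P·diag(−2, 1)·P⁻¹.
Then A⁸ = P·diag(256, 1)·P⁻¹ = [[512, −5], [256, −3]] · [[3, −5], [1, −2]] = [[1531, −2550], [765, −1274]].

[[1531, −2550], [765, −1274]]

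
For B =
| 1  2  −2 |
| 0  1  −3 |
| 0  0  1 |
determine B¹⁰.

B = I + N where N = [[0, 2, −2], [0, 0, −3], [0, 0, 0]] is strictly upper-triangular, so N³ = 0.
(I + N)¹⁰ = I + 10·N + 45·N² = [[1, 20, −290], [0, 1, −30], [0, 0, 1]].

[[1, 20, −290], [0, 1, −30], [0, 0, 1]]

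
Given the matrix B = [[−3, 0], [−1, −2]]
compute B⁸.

[[6561, 0], [6305, 256]]

tr B = −5 and det B = 6, so the characteristic polynomial is λ² − (−5)λ + (6) with roots −3 and −2.
Eigenvectors give P = [[1, 0], [1, −1]] with P⁻¹ = [[1, 0], [1, −1]], and B = P·diag(−3, −2)·P⁻¹.
Then B⁸ = P·diag(6561, 256)·P⁻¹ = [[6561, 0], [6561, −256]] · [[1, 0], [1, −1]] = [[6561, 0], [6305, 256]].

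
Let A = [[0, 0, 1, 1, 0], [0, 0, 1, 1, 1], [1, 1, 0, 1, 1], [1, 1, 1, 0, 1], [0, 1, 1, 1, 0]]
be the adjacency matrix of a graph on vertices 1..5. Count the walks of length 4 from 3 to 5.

26

The number of length-4 walks from vertex 3 to vertex 5 is entry (3,5) of A⁴, where A is the adjacency matrix.
A² = [[2, 2, 1, 1, 2], [2, 3, 2, 2, 2], [1, 2, 4, 3, 2], [1, 2, 3, 4, 2], [2, 2, 2, 2, 3]]
A³ = [[2, 4, 7, 7, 4], [4, 6, 9, 9, 7], [7, 9, 8, 9, 9], [7, 9, 9, 8, 9], [4, 7, 9, 9, 6]]
A⁴ = [[14, 18, 17, 17, 18], [18, 25, 26, 26, 24], [17, 26, 34, 33, 26], [17, 26, 33, 34, 26], [18, 24, 26, 26, 25]]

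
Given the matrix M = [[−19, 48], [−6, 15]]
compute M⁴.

tr M = −4 and det M = 3, so the characteristic polynomial is λ² − (−4)λ + (3) with roots −3 and −1.
Eigenvectors give P = [[3, −8], [1, −3]] with P⁻¹ = [[3, −8], [1, −3]], and M = P·diag(−3, −1)·P⁻¹.
Then M⁴ = P·diag(81, 1)·P⁻¹ = [[243, −8], [81, −3]] · [[3, −8], [1, −3]] = [[721, −1920], [240, −639]].

[[721, −1920], [240, −639]]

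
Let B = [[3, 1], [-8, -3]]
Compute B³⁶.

[[1, 0], [0, 1]]

B² = I (check: tr B = 0 and det B = -1), so B³⁶ = I since 36 is even.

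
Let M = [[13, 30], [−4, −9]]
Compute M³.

[[157, 390], [−52, −129]]

tr M = 4 and det M = 3, so the characteristic polynomial is λ² − (4)λ + (3) with roots 3 and 1.
Eigenvectors give P = [[3, −5], [−1, 2]] with P⁻¹ = [[2, 5], [1, 3]], and M = P·diag(3, 1)·P⁻¹.
Then M³ = P·diag(27, 1)·P⁻¹ = [[81, −5], [−27, 2]] · [[2, 5], [1, 3]] = [[157, 390], [−52, −129]].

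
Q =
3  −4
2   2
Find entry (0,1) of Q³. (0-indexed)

−44

Q² = [[1, −20], [10, −4]]
Q³ = [[−37, −44], [22, −48]]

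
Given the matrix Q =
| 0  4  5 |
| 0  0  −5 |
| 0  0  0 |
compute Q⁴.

Q is strictly triangular, hence nilpotent: Q³ = 0, so Q⁴ = 0.

[[0, 0, 0], [0, 0, 0], [0, 0, 0]]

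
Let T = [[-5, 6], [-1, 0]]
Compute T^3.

tr T = -5 and det T = 6, so the characteristic polynomial is λ² − (-5)λ + (6) with roots -2 and -3.
Eigenvectors give P = [[2, 3], [1, 1]] with P⁻¹ = [[-1, 3], [1, -2]], and T = P·diag(-2, -3)·P⁻¹.
Then T^3 = P·diag(-8, -27)·P⁻¹ = [[-16, -81], [-8, -27]] · [[-1, 3], [1, -2]] = [[-65, 114], [-19, 30]].

[[-65, 114], [-19, 30]]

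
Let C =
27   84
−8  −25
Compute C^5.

[[1707, 5124], [−488, −1465]]

tr C = 2 and det C = −3, so the characteristic polynomial is λ² − (2)λ + (−3) with roots 3 and −1.
Eigenvectors give P = [[7, −3], [−2, 1]] with P⁻¹ = [[1, 3], [2, 7]], and C = P·diag(3, −1)·P⁻¹.
Then C^5 = P·diag(243, −1)·P⁻¹ = [[1701, 3], [−486, −1]] · [[1, 3], [2, 7]] = [[1707, 5124], [−488, −1465]].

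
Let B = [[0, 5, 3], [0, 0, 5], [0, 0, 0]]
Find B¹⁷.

B is strictly triangular, hence nilpotent: B³ = 0, so B¹⁷ = 0.

[[0, 0, 0], [0, 0, 0], [0, 0, 0]]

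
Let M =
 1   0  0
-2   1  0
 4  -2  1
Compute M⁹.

M = I + N where N = [[0, 0, 0], [-2, 0, 0], [4, -2, 0]] is strictly lower-triangular, so N³ = 0.
(I + N)⁹ = I + 9·N + 36·N² = [[1, 0, 0], [-18, 1, 0], [180, -18, 1]].

[[1, 0, 0], [-18, 1, 0], [180, -18, 1]]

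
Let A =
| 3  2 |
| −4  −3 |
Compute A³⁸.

[[1, 0], [0, 1]]

A² = I (check: tr A = 0 and det A = −1), so A³⁸ = I since 38 is even.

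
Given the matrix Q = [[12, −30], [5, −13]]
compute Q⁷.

tr Q = −1 and det Q = −6, so the characteristic polynomial is λ² − (−1)λ + (−6) with roots 2 and −3.
Eigenvectors give P = [[3, 2], [1, 1]] with P⁻¹ = [[1, −2], [−1, 3]], and Q = P·diag(2, −3)·P⁻¹.
Then Q⁷ = P·diag(128, −2187)·P⁻¹ = [[384, −4374], [128, −2187]] · [[1, −2], [−1, 3]] = [[4758, −13890], [2315, −6817]].

[[4758, −13890], [2315, −6817]]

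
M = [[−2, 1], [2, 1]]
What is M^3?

M^2 = [[6, −1], [−2, 3]]
M^3 = [[−14, 5], [10, 1]]

[[−14, 5], [10, 1]]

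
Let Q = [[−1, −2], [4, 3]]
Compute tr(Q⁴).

−14

Q² = [[−7, −4], [8, 1]]
Q³ = [[−9, 2], [−4, −13]]
Q⁴ = [[17, 24], [−48, −31]]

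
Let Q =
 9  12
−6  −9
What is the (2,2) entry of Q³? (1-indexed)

−81

tr Q = 0 and det Q = −9, so the characteristic polynomial is λ² − (0)λ + (−9) with roots 3 and −3.
Eigenvectors give P = [[2, −1], [−1, 1]] with P⁻¹ = [[1, 1], [1, 2]], and Q = P·diag(3, −3)·P⁻¹.
Then Q³ = P·diag(27, −27)·P⁻¹ = [[54, 27], [−27, −27]] · [[1, 1], [1, 2]] = [[81, 108], [−54, −81]].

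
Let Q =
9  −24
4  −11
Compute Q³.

tr Q = −2 and det Q = −3, so the characteristic polynomial is λ² − (−2)λ + (−3) with roots 1 and −3.
Eigenvectors give P = [[3, 2], [1, 1]] with P⁻¹ = [[1, −2], [−1, 3]], and Q = P·diag(1, −3)·P⁻¹.
Then Q³ = P·diag(1, −27)·P⁻¹ = [[3, −54], [1, −27]] · [[1, −2], [−1, 3]] = [[57, −168], [28, −83]].

[[57, −168], [28, −83]]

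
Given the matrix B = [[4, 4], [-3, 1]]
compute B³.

B² = [[4, 20], [-15, -11]]
B³ = [[-44, 36], [-27, -71]]

[[-44, 36], [-27, -71]]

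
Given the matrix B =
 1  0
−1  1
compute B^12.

B = I + N where N = [[0, 0], [−1, 0]] is strictly lower-triangular, so N^2 = 0.
(I + N)^12 = I + 12·N = [[1, 0], [−12, 1]].

[[1, 0], [−12, 1]]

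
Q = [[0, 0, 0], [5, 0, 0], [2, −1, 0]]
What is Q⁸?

[[0, 0, 0], [0, 0, 0], [0, 0, 0]]

Q is strictly triangular, hence nilpotent: Q³ = 0, so Q⁸ = 0.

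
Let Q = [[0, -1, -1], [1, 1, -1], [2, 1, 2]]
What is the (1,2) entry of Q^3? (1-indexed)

Q^2 = [[-3, -2, -1], [-1, -1, -4], [5, 1, 1]]
Q^3 = [[-4, 0, 3], [-9, -4, -6], [3, -3, -4]]

0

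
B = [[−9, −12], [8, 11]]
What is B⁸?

tr B = 2 and det B = −3, so the characteristic polynomial is λ² − (2)λ + (−3) with roots 3 and −1.
Eigenvectors give P = [[−1, 3], [1, −2]] with P⁻¹ = [[2, 3], [1, 1]], and B = P·diag(3, −1)·P⁻¹.
Then B⁸ = P·diag(6561, 1)·P⁻¹ = [[−6561, 3], [6561, −2]] · [[2, 3], [1, 1]] = [[−13119, −19680], [13120, 19681]].

[[−13119, −19680], [13120, 19681]]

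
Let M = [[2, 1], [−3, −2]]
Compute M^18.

[[1, 0], [0, 1]]

M² = I (check: tr M = 0 and det M = −1), so M^18 = I since 18 is even.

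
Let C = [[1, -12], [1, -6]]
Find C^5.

tr C = -5 and det C = 6, so the characteristic polynomial is λ² − (-5)λ + (6) with roots -2 and -3.
Eigenvectors give P = [[4, 3], [1, 1]] with P⁻¹ = [[1, -3], [-1, 4]], and C = P·diag(-2, -3)·P⁻¹.
Then C^5 = P·diag(-32, -243)·P⁻¹ = [[-128, -729], [-32, -243]] · [[1, -3], [-1, 4]] = [[601, -2532], [211, -876]].

[[601, -2532], [211, -876]]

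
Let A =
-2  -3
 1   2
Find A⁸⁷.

A² = I (check: tr A = 0 and det A = -1), so A⁸⁷ = A since 87 is odd.

[[-2, -3], [1, 2]]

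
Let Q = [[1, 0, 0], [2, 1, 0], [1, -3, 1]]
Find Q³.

Q = I + N where N = [[0, 0, 0], [2, 0, 0], [1, -3, 0]] is strictly lower-triangular, so N³ = 0.
(I + N)³ = I + 3·N + 3·N² = [[1, 0, 0], [6, 1, 0], [-15, -9, 1]].

[[1, 0, 0], [6, 1, 0], [-15, -9, 1]]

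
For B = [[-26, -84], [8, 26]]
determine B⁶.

[[64, 0], [0, 64]]

tr B = 0 and det B = -4, so the characteristic polynomial is λ² − (0)λ + (-4) with roots 2 and -2.
Eigenvectors give P = [[-3, -7], [1, 2]] with P⁻¹ = [[2, 7], [-1, -3]], and B = P·diag(2, -2)·P⁻¹.
Then B⁶ = P·diag(64, 64)·P⁻¹ = [[-192, -448], [64, 128]] · [[2, 7], [-1, -3]] = [[64, 0], [0, 64]].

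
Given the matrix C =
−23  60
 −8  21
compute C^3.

tr C = −2 and det C = −3, so the characteristic polynomial is λ² − (−2)λ + (−3) with roots 1 and −3.
Eigenvectors give P = [[−5, 3], [−2, 1]] with P⁻¹ = [[1, −3], [2, −5]], and C = P·diag(1, −3)·P⁻¹.
Then C^3 = P·diag(1, −27)·P⁻¹ = [[−5, −81], [−2, −27]] · [[1, −3], [2, −5]] = [[−167, 420], [−56, 141]].

[[−167, 420], [−56, 141]]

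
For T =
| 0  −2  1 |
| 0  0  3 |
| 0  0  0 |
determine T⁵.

T is strictly triangular, hence nilpotent: T³ = 0, so T⁵ = 0.

[[0, 0, 0], [0, 0, 0], [0, 0, 0]]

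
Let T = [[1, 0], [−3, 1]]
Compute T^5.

T = I + N where N = [[0, 0], [−3, 0]] is strictly lower-triangular, so N^2 = 0.
(I + N)^5 = I + 5·N = [[1, 0], [−15, 1]].

[[1, 0], [−15, 1]]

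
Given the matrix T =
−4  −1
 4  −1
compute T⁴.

T² = [[12, 5], [−20, −3]]
T³ = [[−28, −17], [68, 23]]
T⁴ = [[44, 45], [−180, −91]]

[[44, 45], [−180, −91]]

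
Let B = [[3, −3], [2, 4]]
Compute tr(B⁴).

B² = [[3, −21], [14, 10]]
B³ = [[−33, −93], [62, −2]]
B⁴ = [[−285, −273], [182, −194]]

−479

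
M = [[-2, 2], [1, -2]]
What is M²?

[[6, -8], [-4, 6]]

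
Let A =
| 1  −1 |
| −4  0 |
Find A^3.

[[9, −5], [−20, 4]]

A^2 = [[5, −1], [−4, 4]]
A^3 = [[9, −5], [−20, 4]]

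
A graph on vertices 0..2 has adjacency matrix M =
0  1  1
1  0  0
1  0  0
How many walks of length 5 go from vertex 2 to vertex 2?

The number of length-5 walks from vertex 2 to vertex 2 is entry (2,2) of M⁵, where M is the adjacency matrix.
M² = [[2, 0, 0], [0, 1, 1], [0, 1, 1]]
M³ = [[0, 2, 2], [2, 0, 0], [2, 0, 0]]
M⁴ = [[4, 0, 0], [0, 2, 2], [0, 2, 2]]
M⁵ = [[0, 4, 4], [4, 0, 0], [4, 0, 0]]

0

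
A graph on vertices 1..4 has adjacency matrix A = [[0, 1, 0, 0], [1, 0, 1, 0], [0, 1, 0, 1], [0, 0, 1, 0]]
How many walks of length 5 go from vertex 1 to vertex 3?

The number of length-5 walks from vertex 1 to vertex 3 is entry (1,3) of A^5, where A is the adjacency matrix.
A^2 = [[1, 0, 1, 0], [0, 2, 0, 1], [1, 0, 2, 0], [0, 1, 0, 1]]
A^3 = [[0, 2, 0, 1], [2, 0, 3, 0], [0, 3, 0, 2], [1, 0, 2, 0]]
A^4 = [[2, 0, 3, 0], [0, 5, 0, 3], [3, 0, 5, 0], [0, 3, 0, 2]]
A^5 = [[0, 5, 0, 3], [5, 0, 8, 0], [0, 8, 0, 5], [3, 0, 5, 0]]

0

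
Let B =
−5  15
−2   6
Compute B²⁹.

B² = B (a projection; rank 1, trace 1), so B²⁹ = B.

[[−5, 15], [−2, 6]]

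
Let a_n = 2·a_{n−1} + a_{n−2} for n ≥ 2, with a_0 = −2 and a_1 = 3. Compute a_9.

2139

With companion matrix A = [[2, 1], [1, 0]], [a_n, a_{n−1}]ᵀ = A·[a_{n−1}, a_{n−2}]ᵀ, so [a_9, a_8]ᵀ = A⁸·[a_1, a_0]ᵀ.
A⁸ = [[985, 408], [408, 169]], giving [a_9, a_8]ᵀ = [[2139], [886]].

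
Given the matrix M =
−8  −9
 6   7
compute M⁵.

[[−98, −99], [66, 67]]

tr M = −1 and det M = −2, so the characteristic polynomial is λ² − (−1)λ + (−2) with roots 1 and −2.
Eigenvectors give P = [[1, 3], [−1, −2]] with P⁻¹ = [[−2, −3], [1, 1]], and M = P·diag(1, −2)·P⁻¹.
Then M⁵ = P·diag(1, −32)·P⁻¹ = [[1, −96], [−1, 64]] · [[−2, −3], [1, 1]] = [[−98, −99], [66, 67]].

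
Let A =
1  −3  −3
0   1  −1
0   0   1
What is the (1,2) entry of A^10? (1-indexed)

A = I + N where N = [[0, −3, −3], [0, 0, −1], [0, 0, 0]] is strictly upper-triangular, so N^3 = 0.
(I + N)^10 = I + 10·N + 45·N^2 = [[1, −30, 105], [0, 1, −10], [0, 0, 1]].

−30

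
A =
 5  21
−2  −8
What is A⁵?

[[185, 651], [−62, −218]]

tr A = −3 and det A = 2, so the characteristic polynomial is λ² − (−3)λ + (2) with roots −2 and −1.
Eigenvectors give P = [[−3, −7], [1, 2]] with P⁻¹ = [[2, 7], [−1, −3]], and A = P·diag(−2, −1)·P⁻¹.
Then A⁵ = P·diag(−32, −1)·P⁻¹ = [[96, 7], [−32, −2]] · [[2, 7], [−1, −3]] = [[185, 651], [−62, −218]].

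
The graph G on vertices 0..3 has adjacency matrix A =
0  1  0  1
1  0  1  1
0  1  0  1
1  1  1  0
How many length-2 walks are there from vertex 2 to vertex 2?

The number of length-2 walks from vertex 2 to vertex 2 is entry (2,2) of A^2, where A is the adjacency matrix.
A^2 = [[2, 1, 2, 1], [1, 3, 1, 2], [2, 1, 2, 1], [1, 2, 1, 3]]

2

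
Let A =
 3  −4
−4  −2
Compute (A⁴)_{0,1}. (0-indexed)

−180

A² = [[25, −4], [−4, 20]]
A³ = [[91, −92], [−92, −24]]
A⁴ = [[641, −180], [−180, 416]]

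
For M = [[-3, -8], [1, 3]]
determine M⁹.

[[-3, -8], [1, 3]]

M² = I (check: tr M = 0 and det M = -1), so M⁹ = M since 9 is odd.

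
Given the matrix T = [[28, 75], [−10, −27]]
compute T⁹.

tr T = 1 and det T = −6, so the characteristic polynomial is λ² − (1)λ + (−6) with roots −2 and 3.
Eigenvectors give P = [[−5, −3], [2, 1]] with P⁻¹ = [[1, 3], [−2, −5]], and T = P·diag(−2, 3)·P⁻¹.
Then T⁹ = P·diag(−512, 19683)·P⁻¹ = [[2560, −59049], [−1024, 19683]] · [[1, 3], [−2, −5]] = [[120658, 302925], [−40390, −101487]].

[[120658, 302925], [−40390, −101487]]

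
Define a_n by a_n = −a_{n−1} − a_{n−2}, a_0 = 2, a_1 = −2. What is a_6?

With companion matrix M = [[−1, −1], [1, 0]], [a_n, a_{n−1}]ᵀ = M·[a_{n−1}, a_{n−2}]ᵀ, so [a_6, a_5]ᵀ = M^5·[a_1, a_0]ᵀ.
M^5 = [[0, 1], [−1, −1]], giving [a_6, a_5]ᵀ = [[2], [0]].

2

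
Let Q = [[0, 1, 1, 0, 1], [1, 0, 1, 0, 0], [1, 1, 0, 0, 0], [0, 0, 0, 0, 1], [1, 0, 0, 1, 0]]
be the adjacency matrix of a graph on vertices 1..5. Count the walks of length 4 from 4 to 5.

0

The number of length-4 walks from vertex 4 to vertex 5 is entry (4,5) of Q⁴, where Q is the adjacency matrix.
Q² = [[3, 1, 1, 1, 0], [1, 2, 1, 0, 1], [1, 1, 2, 0, 1], [1, 0, 0, 1, 0], [0, 1, 1, 0, 2]]
Q³ = [[2, 4, 4, 0, 4], [4, 2, 3, 1, 1], [4, 3, 2, 1, 1], [0, 1, 1, 0, 2], [4, 1, 1, 2, 0]]
Q⁴ = [[12, 6, 6, 4, 2], [6, 7, 6, 1, 5], [6, 6, 7, 1, 5], [4, 1, 1, 2, 0], [2, 5, 5, 0, 6]]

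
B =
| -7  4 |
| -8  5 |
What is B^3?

tr B = -2 and det B = -3, so the characteristic polynomial is λ² − (-2)λ + (-3) with roots -3 and 1.
Eigenvectors give P = [[1, -1], [1, -2]] with P⁻¹ = [[2, -1], [1, -1]], and B = P·diag(-3, 1)·P⁻¹.
Then B^3 = P·diag(-27, 1)·P⁻¹ = [[-27, -1], [-27, -2]] · [[2, -1], [1, -1]] = [[-55, 28], [-56, 29]].

[[-55, 28], [-56, 29]]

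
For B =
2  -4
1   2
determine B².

[[0, -16], [4, 0]]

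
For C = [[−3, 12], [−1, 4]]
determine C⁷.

C² = C (a projection; rank 1, trace 1), so C⁷ = C.

[[−3, 12], [−1, 4]]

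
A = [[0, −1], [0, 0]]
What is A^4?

A is strictly triangular, hence nilpotent: A^2 = 0, so A^4 = 0.

[[0, 0], [0, 0]]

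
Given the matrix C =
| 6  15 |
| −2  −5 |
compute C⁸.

[[6, 15], [−2, −5]]

C² = C (a projection; rank 1, trace 1), so C⁸ = C.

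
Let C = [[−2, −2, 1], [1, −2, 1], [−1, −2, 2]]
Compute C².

[[1, 6, −2], [−5, 0, 1], [−2, 2, 1]]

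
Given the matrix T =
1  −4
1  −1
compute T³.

T² = [[−3, 0], [0, −3]]
T³ = [[−3, 12], [−3, 3]]

[[−3, 12], [−3, 3]]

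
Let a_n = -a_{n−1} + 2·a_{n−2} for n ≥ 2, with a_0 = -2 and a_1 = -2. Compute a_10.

-2

With companion matrix T = [[-1, 2], [1, 0]], [a_n, a_{n−1}]ᵀ = T·[a_{n−1}, a_{n−2}]ᵀ, so [a_10, a_9]ᵀ = T⁹·[a_1, a_0]ᵀ.
T⁹ = [[-341, 342], [171, -170]], giving [a_10, a_9]ᵀ = [[-2], [-2]].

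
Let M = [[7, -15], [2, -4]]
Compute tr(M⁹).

tr M = 3 and det M = 2, so the characteristic polynomial is λ² − (3)λ + (2) with roots 1 and 2.
Eigenvectors give P = [[-5, 3], [-2, 1]] with P⁻¹ = [[1, -3], [2, -5]], and M = P·diag(1, 2)·P⁻¹.
Then M⁹ = P·diag(1, 512)·P⁻¹ = [[-5, 1536], [-2, 512]] · [[1, -3], [2, -5]] = [[3067, -7665], [1022, -2554]].

513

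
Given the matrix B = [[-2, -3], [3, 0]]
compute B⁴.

[[-11, -84], [84, 45]]

B² = [[-5, 6], [-6, -9]]
B³ = [[28, 15], [-15, 18]]
B⁴ = [[-11, -84], [84, 45]]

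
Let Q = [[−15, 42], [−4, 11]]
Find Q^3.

tr Q = −4 and det Q = 3, so the characteristic polynomial is λ² − (−4)λ + (3) with roots −1 and −3.
Eigenvectors give P = [[−3, −7], [−1, −2]] with P⁻¹ = [[2, −7], [−1, 3]], and Q = P·diag(−1, −3)·P⁻¹.
Then Q^3 = P·diag(−1, −27)·P⁻¹ = [[3, 189], [1, 54]] · [[2, −7], [−1, 3]] = [[−183, 546], [−52, 155]].

[[−183, 546], [−52, 155]]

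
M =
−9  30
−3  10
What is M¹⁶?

M² = M (a projection; rank 1, trace 1), so M¹⁶ = M.

[[−9, 30], [−3, 10]]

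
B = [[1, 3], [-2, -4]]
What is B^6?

tr B = -3 and det B = 2, so the characteristic polynomial is λ² − (-3)λ + (2) with roots -2 and -1.
Eigenvectors give P = [[1, 3], [-1, -2]] with P⁻¹ = [[-2, -3], [1, 1]], and B = P·diag(-2, -1)·P⁻¹.
Then B^6 = P·diag(64, 1)·P⁻¹ = [[64, 3], [-64, -2]] · [[-2, -3], [1, 1]] = [[-125, -189], [126, 190]].

[[-125, -189], [126, 190]]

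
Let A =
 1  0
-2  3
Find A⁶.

tr A = 4 and det A = 3, so the characteristic polynomial is λ² − (4)λ + (3) with roots 3 and 1.
Eigenvectors give P = [[0, 1], [-1, 1]] with P⁻¹ = [[1, -1], [1, 0]], and A = P·diag(3, 1)·P⁻¹.
Then A⁶ = P·diag(729, 1)·P⁻¹ = [[0, 1], [-729, 1]] · [[1, -1], [1, 0]] = [[1, 0], [-728, 729]].

[[1, 0], [-728, 729]]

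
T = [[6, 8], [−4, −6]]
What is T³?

[[24, 32], [−16, −24]]

tr T = 0 and det T = −4, so the characteristic polynomial is λ² − (0)λ + (−4) with roots −2 and 2.
Eigenvectors give P = [[−1, −2], [1, 1]] with P⁻¹ = [[1, 2], [−1, −1]], and T = P·diag(−2, 2)·P⁻¹.
Then T³ = P·diag(−8, 8)·P⁻¹ = [[8, −16], [−8, 8]] · [[1, 2], [−1, −1]] = [[24, 32], [−16, −24]].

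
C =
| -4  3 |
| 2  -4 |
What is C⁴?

[[868, -1056], [-704, 868]]

C² = [[22, -24], [-16, 22]]
C³ = [[-136, 162], [108, -136]]
C⁴ = [[868, -1056], [-704, 868]]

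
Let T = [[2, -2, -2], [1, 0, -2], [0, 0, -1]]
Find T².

[[2, -4, 2], [2, -2, 0], [0, 0, 1]]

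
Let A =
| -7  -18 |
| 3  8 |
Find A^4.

tr A = 1 and det A = -2, so the characteristic polynomial is λ² − (1)λ + (-2) with roots 2 and -1.
Eigenvectors give P = [[2, -3], [-1, 1]] with P⁻¹ = [[-1, -3], [-1, -2]], and A = P·diag(2, -1)·P⁻¹.
Then A^4 = P·diag(16, 1)·P⁻¹ = [[32, -3], [-16, 1]] · [[-1, -3], [-1, -2]] = [[-29, -90], [15, 46]].

[[-29, -90], [15, 46]]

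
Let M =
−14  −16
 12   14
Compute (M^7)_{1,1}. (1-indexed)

tr M = 0 and det M = −4, so the characteristic polynomial is λ² − (0)λ + (−4) with roots 2 and −2.
Eigenvectors give P = [[−1, 4], [1, −3]] with P⁻¹ = [[3, 4], [1, 1]], and M = P·diag(2, −2)·P⁻¹.
Then M^7 = P·diag(128, −128)·P⁻¹ = [[−128, −512], [128, 384]] · [[3, 4], [1, 1]] = [[−896, −1024], [768, 896]].

−896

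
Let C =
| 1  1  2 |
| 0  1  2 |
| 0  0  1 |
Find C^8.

[[1, 8, 72], [0, 1, 16], [0, 0, 1]]

C = I + N where N = [[0, 1, 2], [0, 0, 2], [0, 0, 0]] is strictly upper-triangular, so N^3 = 0.
(I + N)^8 = I + 8·N + 28·N^2 = [[1, 8, 72], [0, 1, 16], [0, 0, 1]].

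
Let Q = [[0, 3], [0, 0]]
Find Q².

[[0, 0], [0, 0]]

Q is strictly triangular, hence nilpotent: Q² = 0, so Q² = 0.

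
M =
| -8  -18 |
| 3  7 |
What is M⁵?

tr M = -1 and det M = -2, so the characteristic polynomial is λ² − (-1)λ + (-2) with roots 1 and -2.
Eigenvectors give P = [[-2, 3], [1, -1]] with P⁻¹ = [[1, 3], [1, 2]], and M = P·diag(1, -2)·P⁻¹.
Then M⁵ = P·diag(1, -32)·P⁻¹ = [[-2, -96], [1, 32]] · [[1, 3], [1, 2]] = [[-98, -198], [33, 67]].

[[-98, -198], [33, 67]]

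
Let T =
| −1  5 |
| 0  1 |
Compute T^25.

T² = I (check: tr T = 0 and det T = −1), so T^25 = T since 25 is odd.

[[−1, 5], [0, 1]]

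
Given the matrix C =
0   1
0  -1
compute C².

[[0, -1], [0, 1]]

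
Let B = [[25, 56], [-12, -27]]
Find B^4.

tr B = -2 and det B = -3, so the characteristic polynomial is λ² − (-2)λ + (-3) with roots 1 and -3.
Eigenvectors give P = [[7, -2], [-3, 1]] with P⁻¹ = [[1, 2], [3, 7]], and B = P·diag(1, -3)·P⁻¹.
Then B^4 = P·diag(1, 81)·P⁻¹ = [[7, -162], [-3, 81]] · [[1, 2], [3, 7]] = [[-479, -1120], [240, 561]].

[[-479, -1120], [240, 561]]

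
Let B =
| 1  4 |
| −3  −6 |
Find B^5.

[[601, 844], [−633, −876]]

tr B = −5 and det B = 6, so the characteristic polynomial is λ² − (−5)λ + (6) with roots −3 and −2.
Eigenvectors give P = [[1, 4], [−1, −3]] with P⁻¹ = [[−3, −4], [1, 1]], and B = P·diag(−3, −2)·P⁻¹.
Then B^5 = P·diag(−243, −32)·P⁻¹ = [[−243, −128], [243, 96]] · [[−3, −4], [1, 1]] = [[601, 844], [−633, −876]].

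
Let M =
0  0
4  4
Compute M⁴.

M² = [[0, 0], [16, 16]]
M³ = [[0, 0], [64, 64]]
M⁴ = [[0, 0], [256, 256]]

[[0, 0], [256, 256]]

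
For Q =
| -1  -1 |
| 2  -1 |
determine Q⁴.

Q² = [[-1, 2], [-4, -1]]
Q³ = [[5, -1], [2, 5]]
Q⁴ = [[-7, -4], [8, -7]]

[[-7, -4], [8, -7]]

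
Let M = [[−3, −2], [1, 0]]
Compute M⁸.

tr M = −3 and det M = 2, so the characteristic polynomial is λ² − (−3)λ + (2) with roots −2 and −1.
Eigenvectors give P = [[2, −1], [−1, 1]] with P⁻¹ = [[1, 1], [1, 2]], and M = P·diag(−2, −1)·P⁻¹.
Then M⁸ = P·diag(256, 1)·P⁻¹ = [[512, −1], [−256, 1]] · [[1, 1], [1, 2]] = [[511, 510], [−255, −254]].

[[511, 510], [−255, −254]]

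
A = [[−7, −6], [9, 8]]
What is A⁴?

tr A = 1 and det A = −2, so the characteristic polynomial is λ² − (1)λ + (−2) with roots −1 and 2.
Eigenvectors give P = [[1, 2], [−1, −3]] with P⁻¹ = [[3, 2], [−1, −1]], and A = P·diag(−1, 2)·P⁻¹.
Then A⁴ = P·diag(1, 16)·P⁻¹ = [[1, 32], [−1, −48]] · [[3, 2], [−1, −1]] = [[−29, −30], [45, 46]].

[[−29, −30], [45, 46]]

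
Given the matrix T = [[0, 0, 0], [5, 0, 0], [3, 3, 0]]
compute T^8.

T is strictly triangular, hence nilpotent: T^3 = 0, so T^8 = 0.

[[0, 0, 0], [0, 0, 0], [0, 0, 0]]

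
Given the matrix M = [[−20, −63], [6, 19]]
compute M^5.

[[−230, −693], [66, 199]]

tr M = −1 and det M = −2, so the characteristic polynomial is λ² − (−1)λ + (−2) with roots 1 and −2.
Eigenvectors give P = [[−3, 7], [1, −2]] with P⁻¹ = [[2, 7], [1, 3]], and M = P·diag(1, −2)·P⁻¹.
Then M^5 = P·diag(1, −32)·P⁻¹ = [[−3, −224], [1, 64]] · [[2, 7], [1, 3]] = [[−230, −693], [66, 199]].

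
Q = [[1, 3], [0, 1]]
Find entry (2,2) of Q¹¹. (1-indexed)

1

Q = I + N where N = [[0, 3], [0, 0]] is strictly upper-triangular, so N² = 0.
(I + N)¹¹ = I + 11·N = [[1, 33], [0, 1]].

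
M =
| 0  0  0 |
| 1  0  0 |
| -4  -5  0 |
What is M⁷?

[[0, 0, 0], [0, 0, 0], [0, 0, 0]]

M is strictly triangular, hence nilpotent: M³ = 0, so M⁷ = 0.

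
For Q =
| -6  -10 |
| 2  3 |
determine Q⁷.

tr Q = -3 and det Q = 2, so the characteristic polynomial is λ² − (-3)λ + (2) with roots -1 and -2.
Eigenvectors give P = [[2, -5], [-1, 2]] with P⁻¹ = [[-2, -5], [-1, -2]], and Q = P·diag(-1, -2)·P⁻¹.
Then Q⁷ = P·diag(-1, -128)·P⁻¹ = [[-2, 640], [1, -256]] · [[-2, -5], [-1, -2]] = [[-636, -1270], [254, 507]].

[[-636, -1270], [254, 507]]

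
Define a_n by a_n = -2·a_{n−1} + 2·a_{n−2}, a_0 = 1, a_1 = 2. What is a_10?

-8480

With companion matrix C = [[-2, 2], [1, 0]], [a_n, a_{n−1}]ᵀ = C·[a_{n−1}, a_{n−2}]ᵀ, so [a_10, a_9]ᵀ = C⁹·[a_1, a_0]ᵀ.
C⁹ = [[-6688, 4896], [2448, -1792]], giving [a_10, a_9]ᵀ = [[-8480], [3104]].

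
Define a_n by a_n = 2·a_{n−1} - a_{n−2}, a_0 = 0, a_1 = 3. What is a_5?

With companion matrix Q = [[2, -1], [1, 0]], [a_n, a_{n−1}]ᵀ = Q·[a_{n−1}, a_{n−2}]ᵀ, so [a_5, a_4]ᵀ = Q^4·[a_1, a_0]ᵀ.
Q^4 = [[5, -4], [4, -3]], giving [a_5, a_4]ᵀ = [[15], [12]].

15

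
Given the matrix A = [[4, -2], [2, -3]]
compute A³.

[[44, -18], [18, -19]]

A² = [[12, -2], [2, 5]]
A³ = [[44, -18], [18, -19]]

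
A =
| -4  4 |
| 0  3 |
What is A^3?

[[-64, 52], [0, 27]]

A^2 = [[16, -4], [0, 9]]
A^3 = [[-64, 52], [0, 27]]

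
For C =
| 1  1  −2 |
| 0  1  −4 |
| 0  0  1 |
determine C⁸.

C = I + N where N = [[0, 1, −2], [0, 0, −4], [0, 0, 0]] is strictly upper-triangular, so N³ = 0.
(I + N)⁸ = I + 8·N + 28·N² = [[1, 8, −128], [0, 1, −32], [0, 0, 1]].

[[1, 8, −128], [0, 1, −32], [0, 0, 1]]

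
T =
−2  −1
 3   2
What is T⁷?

[[−2, −1], [3, 2]]

T² = I (check: tr T = 0 and det T = −1), so T⁷ = T since 7 is odd.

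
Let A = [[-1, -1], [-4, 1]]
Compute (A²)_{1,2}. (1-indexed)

0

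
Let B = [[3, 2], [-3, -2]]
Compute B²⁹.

[[3, 2], [-3, -2]]

B² = B (a projection; rank 1, trace 1), so B²⁹ = B.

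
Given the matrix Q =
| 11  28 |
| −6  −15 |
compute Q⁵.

tr Q = −4 and det Q = 3, so the characteristic polynomial is λ² − (−4)λ + (3) with roots −1 and −3.
Eigenvectors give P = [[7, 2], [−3, −1]] with P⁻¹ = [[1, 2], [−3, −7]], and Q = P·diag(−1, −3)·P⁻¹.
Then Q⁵ = P·diag(−1, −243)·P⁻¹ = [[−7, −486], [3, 243]] · [[1, 2], [−3, −7]] = [[1451, 3388], [−726, −1695]].

[[1451, 3388], [−726, −1695]]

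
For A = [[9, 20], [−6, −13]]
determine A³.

tr A = −4 and det A = 3, so the characteristic polynomial is λ² − (−4)λ + (3) with roots −3 and −1.
Eigenvectors give P = [[−5, −2], [3, 1]] with P⁻¹ = [[1, 2], [−3, −5]], and A = P·diag(−3, −1)·P⁻¹.
Then A³ = P·diag(−27, −1)·P⁻¹ = [[135, 2], [−81, −1]] · [[1, 2], [−3, −5]] = [[129, 260], [−78, −157]].

[[129, 260], [−78, −157]]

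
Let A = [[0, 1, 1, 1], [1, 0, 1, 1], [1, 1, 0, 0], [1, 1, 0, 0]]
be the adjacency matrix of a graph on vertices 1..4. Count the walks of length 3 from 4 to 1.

5

The number of length-3 walks from vertex 4 to vertex 1 is entry (4,1) of A³, where A is the adjacency matrix.
A² = [[3, 2, 1, 1], [2, 3, 1, 1], [1, 1, 2, 2], [1, 1, 2, 2]]
A³ = [[4, 5, 5, 5], [5, 4, 5, 5], [5, 5, 2, 2], [5, 5, 2, 2]]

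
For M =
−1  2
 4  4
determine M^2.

[[9, 6], [12, 24]]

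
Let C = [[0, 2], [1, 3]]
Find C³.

[[6, 22], [11, 39]]

C² = [[2, 6], [3, 11]]
C³ = [[6, 22], [11, 39]]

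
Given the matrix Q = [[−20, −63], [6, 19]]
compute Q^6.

tr Q = −1 and det Q = −2, so the characteristic polynomial is λ² − (−1)λ + (−2) with roots 1 and −2.
Eigenvectors give P = [[−3, 7], [1, −2]] with P⁻¹ = [[2, 7], [1, 3]], and Q = P·diag(1, −2)·P⁻¹.
Then Q^6 = P·diag(1, 64)·P⁻¹ = [[−3, 448], [1, −128]] · [[2, 7], [1, 3]] = [[442, 1323], [−126, −377]].

[[442, 1323], [−126, −377]]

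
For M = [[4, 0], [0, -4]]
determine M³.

[[64, 0], [0, -64]]

M² = [[16, 0], [0, 16]]
M³ = [[64, 0], [0, -64]]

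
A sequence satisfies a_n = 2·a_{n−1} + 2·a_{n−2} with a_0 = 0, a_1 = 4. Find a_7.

With companion matrix C = [[2, 2], [1, 0]], [a_n, a_{n−1}]ᵀ = C·[a_{n−1}, a_{n−2}]ᵀ, so [a_7, a_6]ᵀ = C^6·[a_1, a_0]ᵀ.
C^6 = [[328, 240], [120, 88]], giving [a_7, a_6]ᵀ = [[1312], [480]].

1312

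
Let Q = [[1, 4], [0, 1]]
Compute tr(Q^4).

2

Q = I + N where N = [[0, 4], [0, 0]] is strictly upper-triangular, so N^2 = 0.
(I + N)^4 = I + 4·N = [[1, 16], [0, 1]].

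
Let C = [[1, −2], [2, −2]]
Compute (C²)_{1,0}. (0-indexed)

−2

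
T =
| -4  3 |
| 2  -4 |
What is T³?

T² = [[22, -24], [-16, 22]]
T³ = [[-136, 162], [108, -136]]

[[-136, 162], [108, -136]]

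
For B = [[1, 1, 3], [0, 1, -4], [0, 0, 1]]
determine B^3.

[[1, 3, -3], [0, 1, -12], [0, 0, 1]]

B = I + N where N = [[0, 1, 3], [0, 0, -4], [0, 0, 0]] is strictly upper-triangular, so N^3 = 0.
(I + N)^3 = I + 3·N + 3·N^2 = [[1, 3, -3], [0, 1, -12], [0, 0, 1]].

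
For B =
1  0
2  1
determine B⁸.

B = I + N where N = [[0, 0], [2, 0]] is strictly lower-triangular, so N² = 0.
(I + N)⁸ = I + 8·N = [[1, 0], [16, 1]].

[[1, 0], [16, 1]]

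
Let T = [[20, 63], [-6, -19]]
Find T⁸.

tr T = 1 and det T = -2, so the characteristic polynomial is λ² − (1)λ + (-2) with roots -1 and 2.
Eigenvectors give P = [[3, 7], [-1, -2]] with P⁻¹ = [[-2, -7], [1, 3]], and T = P·diag(-1, 2)·P⁻¹.
Then T⁸ = P·diag(1, 256)·P⁻¹ = [[3, 1792], [-1, -512]] · [[-2, -7], [1, 3]] = [[1786, 5355], [-510, -1529]].

[[1786, 5355], [-510, -1529]]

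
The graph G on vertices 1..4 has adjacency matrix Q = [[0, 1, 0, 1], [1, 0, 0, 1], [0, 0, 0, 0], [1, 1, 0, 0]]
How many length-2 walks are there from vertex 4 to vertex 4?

2

The number of length-2 walks from vertex 4 to vertex 4 is entry (4,4) of Q^2, where Q is the adjacency matrix.
Q^2 = [[2, 1, 0, 1], [1, 2, 0, 1], [0, 0, 0, 0], [1, 1, 0, 2]]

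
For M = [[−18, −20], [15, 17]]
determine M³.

tr M = −1 and det M = −6, so the characteristic polynomial is λ² − (−1)λ + (−6) with roots 2 and −3.
Eigenvectors give P = [[1, 4], [−1, −3]] with P⁻¹ = [[−3, −4], [1, 1]], and M = P·diag(2, −3)·P⁻¹.
Then M³ = P·diag(8, −27)·P⁻¹ = [[8, −108], [−8, 81]] · [[−3, −4], [1, 1]] = [[−132, −140], [105, 113]].

[[−132, −140], [105, 113]]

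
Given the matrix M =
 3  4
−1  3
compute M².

[[5, 24], [−6, 5]]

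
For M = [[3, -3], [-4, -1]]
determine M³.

[[87, -57], [-76, 11]]

M² = [[21, -6], [-8, 13]]
M³ = [[87, -57], [-76, 11]]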